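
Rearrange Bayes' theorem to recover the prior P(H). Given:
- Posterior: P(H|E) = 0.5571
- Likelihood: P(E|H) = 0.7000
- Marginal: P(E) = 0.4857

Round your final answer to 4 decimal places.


From Bayes' theorem: P(H|E) = P(E|H) × P(H) / P(E)

Rearranging for P(H):
P(H) = P(H|E) × P(E) / P(E|H)
     = 0.5571 × 0.4857 / 0.7000
     = 0.27058347 / 0.7000
     = 0.3865


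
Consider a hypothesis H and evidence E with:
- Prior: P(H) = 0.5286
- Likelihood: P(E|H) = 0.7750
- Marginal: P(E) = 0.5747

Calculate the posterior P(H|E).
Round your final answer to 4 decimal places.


Using Bayes' theorem:

P(H|E) = P(E|H) × P(H) / P(E)
       = 0.7750 × 0.5286 / 0.5747
       = 0.40966500 / 0.5747
       = 0.7128

The evidence strengthens our belief in H.
Prior: 0.5286 → Posterior: 0.7128


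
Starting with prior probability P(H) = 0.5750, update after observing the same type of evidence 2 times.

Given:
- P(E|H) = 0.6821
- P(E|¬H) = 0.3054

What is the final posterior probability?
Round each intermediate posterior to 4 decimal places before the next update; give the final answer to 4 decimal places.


Sequential Bayesian updating:

Initial prior: P(H) = 0.5750

Update 1:
  P(E) = 0.6821 × 0.5750 + 0.3054 × 0.4250 = 0.39220750 + 0.12979500 = 0.52200250
  P(H|E) = 0.39220750 / 0.52200250 = 0.7514

Update 2:
  P(E) = 0.6821 × 0.7514 + 0.3054 × 0.2486 = 0.51252994 + 0.07592244 = 0.58845238
  P(H|E) = 0.51252994 / 0.58845238 = 0.8710

Final posterior: 0.8710


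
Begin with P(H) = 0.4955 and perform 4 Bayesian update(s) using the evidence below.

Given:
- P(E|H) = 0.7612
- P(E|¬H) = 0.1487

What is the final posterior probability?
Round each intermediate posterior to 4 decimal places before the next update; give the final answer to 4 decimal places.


Sequential Bayesian updating:

Initial prior: P(H) = 0.4955

Update 1:
  P(E) = 0.7612 × 0.4955 + 0.1487 × 0.5045 = 0.37717460 + 0.07501915 = 0.45219375
  P(H|E) = 0.37717460 / 0.45219375 = 0.8341

Update 2:
  P(E) = 0.7612 × 0.8341 + 0.1487 × 0.1659 = 0.63491692 + 0.02466933 = 0.65958625
  P(H|E) = 0.63491692 / 0.65958625 = 0.9626

Update 3:
  P(E) = 0.7612 × 0.9626 + 0.1487 × 0.0374 = 0.73273112 + 0.00556138 = 0.73829250
  P(H|E) = 0.73273112 / 0.73829250 = 0.9925

Update 4:
  P(E) = 0.7612 × 0.9925 + 0.1487 × 0.0075 = 0.75549100 + 0.00111525 = 0.75660625
  P(H|E) = 0.75549100 / 0.75660625 = 0.9985

Final posterior: 0.9985


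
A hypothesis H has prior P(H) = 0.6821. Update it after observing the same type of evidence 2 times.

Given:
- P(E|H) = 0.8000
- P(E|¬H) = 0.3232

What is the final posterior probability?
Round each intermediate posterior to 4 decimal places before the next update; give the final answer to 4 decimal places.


Sequential Bayesian updating:

Initial prior: P(H) = 0.6821

Update 1:
  P(E) = 0.8000 × 0.6821 + 0.3232 × 0.3179 = 0.54568000 + 0.10274528 = 0.64842528
  P(H|E) = 0.54568000 / 0.64842528 = 0.8415

Update 2:
  P(E) = 0.8000 × 0.8415 + 0.3232 × 0.1585 = 0.67320000 + 0.05122720 = 0.72442720
  P(H|E) = 0.67320000 / 0.72442720 = 0.9293

Final posterior: 0.9293


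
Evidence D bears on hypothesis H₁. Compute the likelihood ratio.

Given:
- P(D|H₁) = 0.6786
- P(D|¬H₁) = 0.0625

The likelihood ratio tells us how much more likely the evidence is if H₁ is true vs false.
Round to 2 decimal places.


Likelihood Ratio (LR) = P(D|H₁) / P(D|¬H₁)

LR = 0.6786 / 0.0625
   = 10.86

The evidence is 10.86 times more likely if H₁ is true than if H₁ is false.
Because LR exceeds 1, D is evidence for H₁.


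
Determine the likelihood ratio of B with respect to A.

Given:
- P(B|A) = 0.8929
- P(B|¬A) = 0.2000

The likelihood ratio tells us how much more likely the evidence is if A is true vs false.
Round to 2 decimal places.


Likelihood Ratio (LR) = P(B|A) / P(B|¬A)

LR = 0.8929 / 0.2000
   = 4.46

The evidence is 4.46 times more likely if A is true than if A is false.
LR > 1, so observing B raises the odds in favor of A.


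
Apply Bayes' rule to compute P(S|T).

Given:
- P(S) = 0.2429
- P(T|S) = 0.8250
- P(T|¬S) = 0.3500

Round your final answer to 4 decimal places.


Bayes' theorem: P(S|T) = P(T|S) × P(S) / P(T)

Step 1: Calculate P(T) using law of total probability
P(T) = P(T|S)P(S) + P(T|¬S)P(¬S)
     = 0.8250 × 0.2429 + 0.3500 × 0.7571
     = 0.20039250 + 0.26498500
     = 0.46537750

Step 2: Apply Bayes' theorem
P(S|T) = P(T|S) × P(S) / P(T)
       = 0.20039250 / 0.46537750
       = 0.4306


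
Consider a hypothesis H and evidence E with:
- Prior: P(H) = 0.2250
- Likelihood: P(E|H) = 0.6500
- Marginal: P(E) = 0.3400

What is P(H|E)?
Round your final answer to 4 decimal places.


Using Bayes' theorem:

P(H|E) = P(E|H) × P(H) / P(E)
       = 0.6500 × 0.2250 / 0.3400
       = 0.14625000 / 0.3400
       = 0.4301

The evidence strengthens our belief in H.
Prior: 0.2250 → Posterior: 0.4301


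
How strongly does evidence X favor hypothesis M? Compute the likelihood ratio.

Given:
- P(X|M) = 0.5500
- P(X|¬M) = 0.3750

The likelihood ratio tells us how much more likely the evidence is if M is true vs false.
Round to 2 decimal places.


Likelihood Ratio (LR) = P(X|M) / P(X|¬M)

LR = 0.5500 / 0.3750
   = 1.47

The evidence is 1.47 times more likely if M is true than if M is false.
Since LR > 1, the evidence supports M over ¬M.


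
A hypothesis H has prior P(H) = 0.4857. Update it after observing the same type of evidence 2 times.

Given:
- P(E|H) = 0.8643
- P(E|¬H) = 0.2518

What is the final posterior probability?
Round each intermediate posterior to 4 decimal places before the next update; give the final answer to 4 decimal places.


Sequential Bayesian updating:

Initial prior: P(H) = 0.4857

Update 1:
  P(E) = 0.8643 × 0.4857 + 0.2518 × 0.5143 = 0.41979051 + 0.12950074 = 0.54929125
  P(H|E) = 0.41979051 / 0.54929125 = 0.7642

Update 2:
  P(E) = 0.8643 × 0.7642 + 0.2518 × 0.2358 = 0.66049806 + 0.05937444 = 0.71987250
  P(H|E) = 0.66049806 / 0.71987250 = 0.9175

Final posterior: 0.9175


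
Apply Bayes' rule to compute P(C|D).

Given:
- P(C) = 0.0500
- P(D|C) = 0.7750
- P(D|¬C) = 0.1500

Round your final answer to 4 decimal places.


Bayes' theorem: P(C|D) = P(D|C) × P(C) / P(D)

Step 1: Calculate P(D) using law of total probability
P(D) = P(D|C)P(C) + P(D|¬C)P(¬C)
     = 0.7750 × 0.0500 + 0.1500 × 0.9500
     = 0.03875000 + 0.14250000
     = 0.18125000

Step 2: Apply Bayes' theorem
P(C|D) = P(D|C) × P(C) / P(D)
       = 0.03875000 / 0.18125000
       = 0.2138


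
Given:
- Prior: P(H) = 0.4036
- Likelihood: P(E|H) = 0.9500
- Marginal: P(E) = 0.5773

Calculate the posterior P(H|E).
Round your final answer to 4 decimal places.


Using Bayes' theorem:

P(H|E) = P(E|H) × P(H) / P(E)
       = 0.9500 × 0.4036 / 0.5773
       = 0.38342000 / 0.5773
       = 0.6642

The evidence strengthens our belief in H.
Prior: 0.4036 → Posterior: 0.6642


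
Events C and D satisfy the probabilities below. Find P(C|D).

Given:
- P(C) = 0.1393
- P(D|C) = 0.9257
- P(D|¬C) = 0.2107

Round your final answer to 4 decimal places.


Bayes' theorem: P(C|D) = P(D|C) × P(C) / P(D)

Step 1: Calculate P(D) using law of total probability
P(D) = P(D|C)P(C) + P(D|¬C)P(¬C)
     = 0.9257 × 0.1393 + 0.2107 × 0.8607
     = 0.12895001 + 0.18134949
     = 0.31029950

Step 2: Apply Bayes' theorem
P(C|D) = P(D|C) × P(C) / P(D)
       = 0.12895001 / 0.31029950
       = 0.4156


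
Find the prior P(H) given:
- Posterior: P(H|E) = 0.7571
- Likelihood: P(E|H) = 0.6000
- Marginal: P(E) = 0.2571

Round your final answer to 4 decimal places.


From Bayes' theorem: P(H|E) = P(E|H) × P(H) / P(E)

Rearranging for P(H):
P(H) = P(H|E) × P(E) / P(E|H)
     = 0.7571 × 0.2571 / 0.6000
     = 0.19465041 / 0.6000
     = 0.3244


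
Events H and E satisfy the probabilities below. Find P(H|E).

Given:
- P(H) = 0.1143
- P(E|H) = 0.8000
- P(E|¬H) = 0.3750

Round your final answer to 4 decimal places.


Bayes' theorem: P(H|E) = P(E|H) × P(H) / P(E)

Step 1: Calculate P(E) using law of total probability
P(E) = P(E|H)P(H) + P(E|¬H)P(¬H)
     = 0.8000 × 0.1143 + 0.3750 × 0.8857
     = 0.09144000 + 0.33213750
     = 0.42357750

Step 2: Apply Bayes' theorem
P(H|E) = P(E|H) × P(H) / P(E)
       = 0.09144000 / 0.42357750
       = 0.2159


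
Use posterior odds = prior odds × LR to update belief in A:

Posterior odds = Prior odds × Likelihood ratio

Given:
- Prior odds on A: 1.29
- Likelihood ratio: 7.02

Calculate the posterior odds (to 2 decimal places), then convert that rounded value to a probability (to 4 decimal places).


Step 1: Calculate posterior odds
Posterior odds = Prior odds × LR
               = 1.29 × 7.02
               = 9.06

Step 2: Convert to probability
P(A|E) = Posterior odds / (1 + Posterior odds)
       = 9.06 / (1 + 9.06)
       = 9.06 / 10.06
       = 0.9006

The evidence increased P(A) from 0.5633 to 0.9006.


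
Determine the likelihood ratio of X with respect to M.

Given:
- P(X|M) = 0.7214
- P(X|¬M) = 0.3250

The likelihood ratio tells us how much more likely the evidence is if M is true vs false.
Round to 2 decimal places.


Likelihood Ratio (LR) = P(X|M) / P(X|¬M)

LR = 0.7214 / 0.3250
   = 2.22

The evidence is 2.22 times more likely if M is true than if M is false.
LR > 1, so observing X raises the odds in favor of M.


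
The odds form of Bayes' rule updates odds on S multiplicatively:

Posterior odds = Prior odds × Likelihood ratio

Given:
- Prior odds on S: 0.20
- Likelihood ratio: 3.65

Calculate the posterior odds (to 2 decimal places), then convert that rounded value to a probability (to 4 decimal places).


Step 1: Calculate posterior odds
Posterior odds = Prior odds × LR
               = 0.20 × 3.65
               = 0.73

Step 2: Convert to probability
P(S|E) = Posterior odds / (1 + Posterior odds)
       = 0.73 / (1 + 0.73)
       = 0.73 / 1.73
       = 0.4220

The evidence increased P(S) from 0.1667 to 0.4220.


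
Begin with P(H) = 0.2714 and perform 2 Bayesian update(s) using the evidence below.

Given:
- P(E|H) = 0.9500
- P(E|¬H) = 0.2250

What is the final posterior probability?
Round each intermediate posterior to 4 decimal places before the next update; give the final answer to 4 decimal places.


Sequential Bayesian updating:

Initial prior: P(H) = 0.2714

Update 1:
  P(E) = 0.9500 × 0.2714 + 0.2250 × 0.7286 = 0.25783000 + 0.16393500 = 0.42176500
  P(H|E) = 0.25783000 / 0.42176500 = 0.6113

Update 2:
  P(E) = 0.9500 × 0.6113 + 0.2250 × 0.3887 = 0.58073500 + 0.08745750 = 0.66819250
  P(H|E) = 0.58073500 / 0.66819250 = 0.8691

Final posterior: 0.8691


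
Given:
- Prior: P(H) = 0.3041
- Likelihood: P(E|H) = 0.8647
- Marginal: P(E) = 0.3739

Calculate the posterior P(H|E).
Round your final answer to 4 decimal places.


Using Bayes' theorem:

P(H|E) = P(E|H) × P(H) / P(E)
       = 0.8647 × 0.3041 / 0.3739
       = 0.26295527 / 0.3739
       = 0.7033

The evidence strengthens our belief in H.
Prior: 0.3041 → Posterior: 0.7033


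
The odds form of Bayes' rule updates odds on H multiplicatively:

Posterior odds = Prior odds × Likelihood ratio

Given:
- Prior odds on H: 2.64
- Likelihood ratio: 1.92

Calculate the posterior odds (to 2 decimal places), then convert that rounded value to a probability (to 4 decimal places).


Step 1: Calculate posterior odds
Posterior odds = Prior odds × LR
               = 2.64 × 1.92
               = 5.07

Step 2: Convert to probability
P(H|E) = Posterior odds / (1 + Posterior odds)
       = 5.07 / (1 + 5.07)
       = 5.07 / 6.07
       = 0.8353

The evidence increased P(H) from 0.7253 to 0.8353.


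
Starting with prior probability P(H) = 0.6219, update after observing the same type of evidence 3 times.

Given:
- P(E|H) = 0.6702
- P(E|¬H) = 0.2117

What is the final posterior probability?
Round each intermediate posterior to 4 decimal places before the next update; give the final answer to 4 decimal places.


Sequential Bayesian updating:

Initial prior: P(H) = 0.6219

Update 1:
  P(E) = 0.6702 × 0.6219 + 0.2117 × 0.3781 = 0.41679738 + 0.08004377 = 0.49684115
  P(H|E) = 0.41679738 / 0.49684115 = 0.8389

Update 2:
  P(E) = 0.6702 × 0.8389 + 0.2117 × 0.1611 = 0.56223078 + 0.03410487 = 0.59633565
  P(H|E) = 0.56223078 / 0.59633565 = 0.9428

Update 3:
  P(E) = 0.6702 × 0.9428 + 0.2117 × 0.0572 = 0.63186456 + 0.01210924 = 0.64397380
  P(H|E) = 0.63186456 / 0.64397380 = 0.9812

Final posterior: 0.9812


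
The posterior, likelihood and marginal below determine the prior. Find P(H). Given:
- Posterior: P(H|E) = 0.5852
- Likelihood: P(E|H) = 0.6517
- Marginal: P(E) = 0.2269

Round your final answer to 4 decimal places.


From Bayes' theorem: P(H|E) = P(E|H) × P(H) / P(E)

Rearranging for P(H):
P(H) = P(H|E) × P(E) / P(E|H)
     = 0.5852 × 0.2269 / 0.6517
     = 0.13278188 / 0.6517
     = 0.2037


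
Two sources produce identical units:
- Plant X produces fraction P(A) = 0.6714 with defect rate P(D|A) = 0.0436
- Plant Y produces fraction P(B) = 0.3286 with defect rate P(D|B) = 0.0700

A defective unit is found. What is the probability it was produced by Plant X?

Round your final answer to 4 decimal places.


Let A = from Plant X, D = defective

Given:
- P(A) = 0.6714, P(B) = 0.3286
- P(D|A) = 0.0436, P(D|B) = 0.0700

Step 1: Find P(D)
P(D) = P(D|A)P(A) + P(D|B)P(B)
     = 0.0436 × 0.6714 + 0.0700 × 0.3286
     = 0.02927304 + 0.02300200
     = 0.05227504

Step 2: Apply Bayes' theorem
P(A|D) = P(D|A)P(A) / P(D)
       = 0.02927304 / 0.05227504
       = 0.5600


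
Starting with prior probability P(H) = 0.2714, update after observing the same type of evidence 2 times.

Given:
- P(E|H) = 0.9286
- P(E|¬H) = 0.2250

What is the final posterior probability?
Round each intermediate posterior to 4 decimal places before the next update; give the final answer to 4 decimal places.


Sequential Bayesian updating:

Initial prior: P(H) = 0.2714

Update 1:
  P(E) = 0.9286 × 0.2714 + 0.2250 × 0.7286 = 0.25202204 + 0.16393500 = 0.41595704
  P(H|E) = 0.25202204 / 0.41595704 = 0.6059

Update 2:
  P(E) = 0.9286 × 0.6059 + 0.2250 × 0.3941 = 0.56263874 + 0.08867250 = 0.65131124
  P(H|E) = 0.56263874 / 0.65131124 = 0.8639

Final posterior: 0.8639


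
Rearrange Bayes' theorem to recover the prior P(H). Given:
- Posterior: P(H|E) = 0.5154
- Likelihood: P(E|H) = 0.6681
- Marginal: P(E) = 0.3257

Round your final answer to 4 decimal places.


From Bayes' theorem: P(H|E) = P(E|H) × P(H) / P(E)

Rearranging for P(H):
P(H) = P(H|E) × P(E) / P(E|H)
     = 0.5154 × 0.3257 / 0.6681
     = 0.16786578 / 0.6681
     = 0.2513


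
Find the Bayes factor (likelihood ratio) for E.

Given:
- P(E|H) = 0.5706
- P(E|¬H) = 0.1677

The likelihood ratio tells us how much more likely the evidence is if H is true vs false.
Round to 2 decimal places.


Likelihood Ratio (LR) = P(E|H) / P(E|¬H)

LR = 0.5706 / 0.1677
   = 3.40

The evidence is 3.40 times more likely if H is true than if H is false.
Since LR > 1, the evidence supports H over ¬H.


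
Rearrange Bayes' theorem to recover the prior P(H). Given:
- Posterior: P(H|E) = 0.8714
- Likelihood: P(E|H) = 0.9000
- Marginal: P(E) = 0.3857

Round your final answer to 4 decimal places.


From Bayes' theorem: P(H|E) = P(E|H) × P(H) / P(E)

Rearranging for P(H):
P(H) = P(H|E) × P(E) / P(E|H)
     = 0.8714 × 0.3857 / 0.9000
     = 0.33609898 / 0.9000
     = 0.3734


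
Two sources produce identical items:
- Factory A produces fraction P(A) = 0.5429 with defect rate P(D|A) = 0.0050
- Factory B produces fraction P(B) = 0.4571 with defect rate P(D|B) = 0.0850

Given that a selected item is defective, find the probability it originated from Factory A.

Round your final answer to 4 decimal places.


Let A = from Factory A, D = defective

Given:
- P(A) = 0.5429, P(B) = 0.4571
- P(D|A) = 0.0050, P(D|B) = 0.0850

Step 1: Find P(D)
P(D) = P(D|A)P(A) + P(D|B)P(B)
     = 0.0050 × 0.5429 + 0.0850 × 0.4571
     = 0.00271450 + 0.03885350
     = 0.04156800

Step 2: Apply Bayes' theorem
P(A|D) = P(D|A)P(A) / P(D)
       = 0.00271450 / 0.04156800
       = 0.0653


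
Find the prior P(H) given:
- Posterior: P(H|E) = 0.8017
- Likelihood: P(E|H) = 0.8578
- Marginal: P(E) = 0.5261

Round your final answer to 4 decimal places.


From Bayes' theorem: P(H|E) = P(E|H) × P(H) / P(E)

Rearranging for P(H):
P(H) = P(H|E) × P(E) / P(E|H)
     = 0.8017 × 0.5261 / 0.8578
     = 0.42177437 / 0.8578
     = 0.4917


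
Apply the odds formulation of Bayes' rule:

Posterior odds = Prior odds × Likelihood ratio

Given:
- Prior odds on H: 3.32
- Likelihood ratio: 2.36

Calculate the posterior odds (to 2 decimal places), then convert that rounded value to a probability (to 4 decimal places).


Step 1: Calculate posterior odds
Posterior odds = Prior odds × LR
               = 3.32 × 2.36
               = 7.84

Step 2: Convert to probability
P(H|E) = Posterior odds / (1 + Posterior odds)
       = 7.84 / (1 + 7.84)
       = 7.84 / 8.84
       = 0.8869

The evidence increased P(H) from 0.7685 to 0.8869.


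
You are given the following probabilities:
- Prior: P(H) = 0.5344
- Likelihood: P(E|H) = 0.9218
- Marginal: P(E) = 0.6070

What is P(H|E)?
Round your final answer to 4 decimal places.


Using Bayes' theorem:

P(H|E) = P(E|H) × P(H) / P(E)
       = 0.9218 × 0.5344 / 0.6070
       = 0.49260992 / 0.6070
       = 0.8115

The evidence strengthens our belief in H.
Prior: 0.5344 → Posterior: 0.8115


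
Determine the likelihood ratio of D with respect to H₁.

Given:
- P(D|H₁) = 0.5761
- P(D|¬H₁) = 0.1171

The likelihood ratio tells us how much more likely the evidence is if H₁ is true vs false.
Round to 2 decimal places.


Likelihood Ratio (LR) = P(D|H₁) / P(D|¬H₁)

LR = 0.5761 / 0.1171
   = 4.92

The evidence is 4.92 times more likely if H₁ is true than if H₁ is false.
LR > 1, so observing D raises the odds in favor of H₁.


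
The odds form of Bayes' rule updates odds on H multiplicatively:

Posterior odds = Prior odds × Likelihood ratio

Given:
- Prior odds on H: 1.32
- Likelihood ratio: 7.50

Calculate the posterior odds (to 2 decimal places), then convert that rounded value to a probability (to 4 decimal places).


Step 1: Calculate posterior odds
Posterior odds = Prior odds × LR
               = 1.32 × 7.50
               = 9.90

Step 2: Convert to probability
P(H|E) = Posterior odds / (1 + Posterior odds)
       = 9.90 / (1 + 9.90)
       = 9.90 / 10.90
       = 0.9083

The evidence increased P(H) from 0.5690 to 0.9083.


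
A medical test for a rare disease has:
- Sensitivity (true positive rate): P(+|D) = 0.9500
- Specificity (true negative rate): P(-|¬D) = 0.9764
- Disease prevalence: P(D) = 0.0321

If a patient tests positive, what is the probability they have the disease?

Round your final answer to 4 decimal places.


Let D = has disease, + = positive test

Given:
- P(D) = 0.0321 (prevalence)
- P(+|D) = 0.9500 (sensitivity)
- P(-|¬D) = 0.9764 (specificity)
- P(+|¬D) = 0.0236 (false positive rate = 1 - specificity)

Step 1: Find P(+)
P(+) = P(+|D)P(D) + P(+|¬D)P(¬D)
     = 0.9500 × 0.0321 + 0.0236 × 0.9679
     = 0.03049500 + 0.02284244
     = 0.05333744

Step 2: Apply Bayes' theorem for P(D|+)
P(D|+) = P(+|D)P(D) / P(+)
       = 0.03049500 / 0.05333744
       = 0.5717


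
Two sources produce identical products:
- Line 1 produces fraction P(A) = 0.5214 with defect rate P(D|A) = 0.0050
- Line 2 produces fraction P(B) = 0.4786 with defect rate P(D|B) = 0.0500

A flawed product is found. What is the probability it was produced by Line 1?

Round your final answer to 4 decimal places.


Let A = from Line 1, D = flawed

Given:
- P(A) = 0.5214, P(B) = 0.4786
- P(D|A) = 0.0050, P(D|B) = 0.0500

Step 1: Find P(D)
P(D) = P(D|A)P(A) + P(D|B)P(B)
     = 0.0050 × 0.5214 + 0.0500 × 0.4786
     = 0.00260700 + 0.02393000
     = 0.02653700

Step 2: Apply Bayes' theorem
P(A|D) = P(D|A)P(A) / P(D)
       = 0.00260700 / 0.02653700
       = 0.0982


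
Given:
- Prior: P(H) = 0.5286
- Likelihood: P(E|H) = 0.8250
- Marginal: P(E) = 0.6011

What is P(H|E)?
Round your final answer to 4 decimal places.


Using Bayes' theorem:

P(H|E) = P(E|H) × P(H) / P(E)
       = 0.8250 × 0.5286 / 0.6011
       = 0.43609500 / 0.6011
       = 0.7255

The evidence strengthens our belief in H.
Prior: 0.5286 → Posterior: 0.7255


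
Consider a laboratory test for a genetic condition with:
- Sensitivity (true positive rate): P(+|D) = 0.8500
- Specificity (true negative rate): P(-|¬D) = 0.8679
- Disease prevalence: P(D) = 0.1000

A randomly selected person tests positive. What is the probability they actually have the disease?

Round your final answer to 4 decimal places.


Let D = has disease, + = positive test

Given:
- P(D) = 0.1000 (prevalence)
- P(+|D) = 0.8500 (sensitivity)
- P(-|¬D) = 0.8679 (specificity)
- P(+|¬D) = 0.1321 (false positive rate = 1 - specificity)

Step 1: Find P(+)
P(+) = P(+|D)P(D) + P(+|¬D)P(¬D)
     = 0.8500 × 0.1000 + 0.1321 × 0.9000
     = 0.08500000 + 0.11889000
     = 0.20389000

Step 2: Apply Bayes' theorem for P(D|+)
P(D|+) = P(+|D)P(D) / P(+)
       = 0.08500000 / 0.20389000
       = 0.4169


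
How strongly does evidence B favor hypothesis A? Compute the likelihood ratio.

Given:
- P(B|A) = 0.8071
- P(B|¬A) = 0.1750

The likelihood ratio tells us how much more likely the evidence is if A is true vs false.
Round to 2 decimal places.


Likelihood Ratio (LR) = P(B|A) / P(B|¬A)

LR = 0.8071 / 0.1750
   = 4.61

The evidence is 4.61 times more likely if A is true than if A is false.
Since LR > 1, the evidence supports A over ¬A.


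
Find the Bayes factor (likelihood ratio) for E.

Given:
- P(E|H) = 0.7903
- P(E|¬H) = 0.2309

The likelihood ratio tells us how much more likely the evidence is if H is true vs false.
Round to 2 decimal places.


Likelihood Ratio (LR) = P(E|H) / P(E|¬H)

LR = 0.7903 / 0.2309
   = 3.42

The evidence is 3.42 times more likely if H is true than if H is false.
Because LR exceeds 1, E is evidence for H.


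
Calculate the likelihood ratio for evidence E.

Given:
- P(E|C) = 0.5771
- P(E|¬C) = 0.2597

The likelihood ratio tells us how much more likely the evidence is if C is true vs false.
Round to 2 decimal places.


Likelihood Ratio (LR) = P(E|C) / P(E|¬C)

LR = 0.5771 / 0.2597
   = 2.22

The evidence is 2.22 times more likely if C is true than if C is false.
Because LR exceeds 1, E is evidence for C.


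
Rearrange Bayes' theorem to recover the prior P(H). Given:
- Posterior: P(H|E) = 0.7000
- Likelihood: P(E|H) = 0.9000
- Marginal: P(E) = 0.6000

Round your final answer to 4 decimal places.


From Bayes' theorem: P(H|E) = P(E|H) × P(H) / P(E)

Rearranging for P(H):
P(H) = P(H|E) × P(E) / P(E|H)
     = 0.7000 × 0.6000 / 0.9000
     = 0.42000000 / 0.9000
     = 0.4667


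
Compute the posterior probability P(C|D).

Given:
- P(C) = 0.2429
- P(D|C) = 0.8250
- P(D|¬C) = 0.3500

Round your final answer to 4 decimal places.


Bayes' theorem: P(C|D) = P(D|C) × P(C) / P(D)

Step 1: Calculate P(D) using law of total probability
P(D) = P(D|C)P(C) + P(D|¬C)P(¬C)
     = 0.8250 × 0.2429 + 0.3500 × 0.7571
     = 0.20039250 + 0.26498500
     = 0.46537750

Step 2: Apply Bayes' theorem
P(C|D) = P(D|C) × P(C) / P(D)
       = 0.20039250 / 0.46537750
       = 0.4306


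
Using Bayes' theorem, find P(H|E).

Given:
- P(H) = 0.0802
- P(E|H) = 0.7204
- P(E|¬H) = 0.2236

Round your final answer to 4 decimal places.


Bayes' theorem: P(H|E) = P(E|H) × P(H) / P(E)

Step 1: Calculate P(E) using law of total probability
P(E) = P(E|H)P(H) + P(E|¬H)P(¬H)
     = 0.7204 × 0.0802 + 0.2236 × 0.9198
     = 0.05777608 + 0.20566728
     = 0.26344336

Step 2: Apply Bayes' theorem
P(H|E) = P(E|H) × P(H) / P(E)
       = 0.05777608 / 0.26344336
       = 0.2193


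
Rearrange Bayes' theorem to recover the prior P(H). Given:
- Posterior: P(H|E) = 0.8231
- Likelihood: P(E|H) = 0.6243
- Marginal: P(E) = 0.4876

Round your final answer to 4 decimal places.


From Bayes' theorem: P(H|E) = P(E|H) × P(H) / P(E)

Rearranging for P(H):
P(H) = P(H|E) × P(E) / P(E|H)
     = 0.8231 × 0.4876 / 0.6243
     = 0.40134356 / 0.6243
     = 0.6429


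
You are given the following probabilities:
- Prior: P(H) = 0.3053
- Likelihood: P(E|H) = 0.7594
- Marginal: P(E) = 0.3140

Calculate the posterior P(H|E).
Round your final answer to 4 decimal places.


Using Bayes' theorem:

P(H|E) = P(E|H) × P(H) / P(E)
       = 0.7594 × 0.3053 / 0.3140
       = 0.23184482 / 0.3140
       = 0.7384

The evidence strengthens our belief in H.
Prior: 0.3053 → Posterior: 0.7384


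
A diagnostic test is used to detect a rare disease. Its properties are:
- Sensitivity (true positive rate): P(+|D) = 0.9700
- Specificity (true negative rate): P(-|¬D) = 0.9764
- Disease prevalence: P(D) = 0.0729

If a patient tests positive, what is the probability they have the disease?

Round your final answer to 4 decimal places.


Let D = has disease, + = positive test

Given:
- P(D) = 0.0729 (prevalence)
- P(+|D) = 0.9700 (sensitivity)
- P(-|¬D) = 0.9764 (specificity)
- P(+|¬D) = 0.0236 (false positive rate = 1 - specificity)

Step 1: Find P(+)
P(+) = P(+|D)P(D) + P(+|¬D)P(¬D)
     = 0.9700 × 0.0729 + 0.0236 × 0.9271
     = 0.07071300 + 0.02187956
     = 0.09259256

Step 2: Apply Bayes' theorem for P(D|+)
P(D|+) = P(+|D)P(D) / P(+)
       = 0.07071300 / 0.09259256
       = 0.7637


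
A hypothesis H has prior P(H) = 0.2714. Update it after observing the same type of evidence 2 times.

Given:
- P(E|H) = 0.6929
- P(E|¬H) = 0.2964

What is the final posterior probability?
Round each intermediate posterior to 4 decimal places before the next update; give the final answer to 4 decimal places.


Sequential Bayesian updating:

Initial prior: P(H) = 0.2714

Update 1:
  P(E) = 0.6929 × 0.2714 + 0.2964 × 0.7286 = 0.18805306 + 0.21595704 = 0.40401010
  P(H|E) = 0.18805306 / 0.40401010 = 0.4655

Update 2:
  P(E) = 0.6929 × 0.4655 + 0.2964 × 0.5345 = 0.32254495 + 0.15842580 = 0.48097075
  P(H|E) = 0.32254495 / 0.48097075 = 0.6706

Final posterior: 0.6706


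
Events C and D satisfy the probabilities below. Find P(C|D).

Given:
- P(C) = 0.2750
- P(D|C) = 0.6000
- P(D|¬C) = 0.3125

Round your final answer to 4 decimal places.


Bayes' theorem: P(C|D) = P(D|C) × P(C) / P(D)

Step 1: Calculate P(D) using law of total probability
P(D) = P(D|C)P(C) + P(D|¬C)P(¬C)
     = 0.6000 × 0.2750 + 0.3125 × 0.7250
     = 0.16500000 + 0.22656250
     = 0.39156250

Step 2: Apply Bayes' theorem
P(C|D) = P(D|C) × P(C) / P(D)
       = 0.16500000 / 0.39156250
       = 0.4214


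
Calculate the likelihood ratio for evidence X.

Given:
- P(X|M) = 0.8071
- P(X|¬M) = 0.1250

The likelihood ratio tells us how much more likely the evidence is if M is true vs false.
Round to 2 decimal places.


Likelihood Ratio (LR) = P(X|M) / P(X|¬M)

LR = 0.8071 / 0.1250
   = 6.46

The evidence is 6.46 times more likely if M is true than if M is false.
LR > 1, so observing X raises the odds in favor of M.


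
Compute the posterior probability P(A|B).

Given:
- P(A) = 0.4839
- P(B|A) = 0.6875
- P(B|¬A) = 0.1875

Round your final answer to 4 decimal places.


Bayes' theorem: P(A|B) = P(B|A) × P(A) / P(B)

Step 1: Calculate P(B) using law of total probability
P(B) = P(B|A)P(A) + P(B|¬A)P(¬A)
     = 0.6875 × 0.4839 + 0.1875 × 0.5161
     = 0.33268125 + 0.09676875
     = 0.42945000

Step 2: Apply Bayes' theorem
P(A|B) = P(B|A) × P(A) / P(B)
       = 0.33268125 / 0.42945000
       = 0.7747


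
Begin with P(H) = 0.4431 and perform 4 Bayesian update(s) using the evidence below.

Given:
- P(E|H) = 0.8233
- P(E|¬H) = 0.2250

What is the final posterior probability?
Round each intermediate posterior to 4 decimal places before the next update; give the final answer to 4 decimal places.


Sequential Bayesian updating:

Initial prior: P(H) = 0.4431

Update 1:
  P(E) = 0.8233 × 0.4431 + 0.2250 × 0.5569 = 0.36480423 + 0.12530250 = 0.49010673
  P(H|E) = 0.36480423 / 0.49010673 = 0.7443

Update 2:
  P(E) = 0.8233 × 0.7443 + 0.2250 × 0.2557 = 0.61278219 + 0.05753250 = 0.67031469
  P(H|E) = 0.61278219 / 0.67031469 = 0.9142

Update 3:
  P(E) = 0.8233 × 0.9142 + 0.2250 × 0.0858 = 0.75266086 + 0.01930500 = 0.77196586
  P(H|E) = 0.75266086 / 0.77196586 = 0.9750

Update 4:
  P(E) = 0.8233 × 0.9750 + 0.2250 × 0.0250 = 0.80271750 + 0.00562500 = 0.80834250
  P(H|E) = 0.80271750 / 0.80834250 = 0.9930

Final posterior: 0.9930


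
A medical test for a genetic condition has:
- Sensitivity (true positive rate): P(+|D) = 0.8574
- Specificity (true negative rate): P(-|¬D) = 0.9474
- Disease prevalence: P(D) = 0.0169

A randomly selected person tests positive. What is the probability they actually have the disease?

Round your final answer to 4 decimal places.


Let D = has disease, + = positive test

Given:
- P(D) = 0.0169 (prevalence)
- P(+|D) = 0.8574 (sensitivity)
- P(-|¬D) = 0.9474 (specificity)
- P(+|¬D) = 0.0526 (false positive rate = 1 - specificity)

Step 1: Find P(+)
P(+) = P(+|D)P(D) + P(+|¬D)P(¬D)
     = 0.8574 × 0.0169 + 0.0526 × 0.9831
     = 0.01449006 + 0.05171106
     = 0.06620112

Step 2: Apply Bayes' theorem for P(D|+)
P(D|+) = P(+|D)P(D) / P(+)
       = 0.01449006 / 0.06620112
       = 0.2189


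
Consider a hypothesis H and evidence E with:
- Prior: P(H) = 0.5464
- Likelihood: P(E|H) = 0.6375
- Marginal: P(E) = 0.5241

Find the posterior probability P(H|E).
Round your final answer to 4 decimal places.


Using Bayes' theorem:

P(H|E) = P(E|H) × P(H) / P(E)
       = 0.6375 × 0.5464 / 0.5241
       = 0.34833000 / 0.5241
       = 0.6646

The evidence strengthens our belief in H.
Prior: 0.5464 → Posterior: 0.6646


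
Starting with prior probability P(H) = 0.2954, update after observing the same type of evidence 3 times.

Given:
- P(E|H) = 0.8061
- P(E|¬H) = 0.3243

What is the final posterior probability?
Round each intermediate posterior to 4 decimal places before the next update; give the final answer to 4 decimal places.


Sequential Bayesian updating:

Initial prior: P(H) = 0.2954

Update 1:
  P(E) = 0.8061 × 0.2954 + 0.3243 × 0.7046 = 0.23812194 + 0.22850178 = 0.46662372
  P(H|E) = 0.23812194 / 0.46662372 = 0.5103

Update 2:
  P(E) = 0.8061 × 0.5103 + 0.3243 × 0.4897 = 0.41135283 + 0.15880971 = 0.57016254
  P(H|E) = 0.41135283 / 0.57016254 = 0.7215

Update 3:
  P(E) = 0.8061 × 0.7215 + 0.3243 × 0.2785 = 0.58160115 + 0.09031755 = 0.67191870
  P(H|E) = 0.58160115 / 0.67191870 = 0.8656

Final posterior: 0.8656


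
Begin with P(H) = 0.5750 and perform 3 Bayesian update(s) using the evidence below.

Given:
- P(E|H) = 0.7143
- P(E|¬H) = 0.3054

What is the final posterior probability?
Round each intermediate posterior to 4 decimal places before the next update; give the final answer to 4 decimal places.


Sequential Bayesian updating:

Initial prior: P(H) = 0.5750

Update 1:
  P(E) = 0.7143 × 0.5750 + 0.3054 × 0.4250 = 0.41072250 + 0.12979500 = 0.54051750
  P(H|E) = 0.41072250 / 0.54051750 = 0.7599

Update 2:
  P(E) = 0.7143 × 0.7599 + 0.3054 × 0.2401 = 0.54279657 + 0.07332654 = 0.61612311
  P(H|E) = 0.54279657 / 0.61612311 = 0.8810

Update 3:
  P(E) = 0.7143 × 0.8810 + 0.3054 × 0.1190 = 0.62929830 + 0.03634260 = 0.66564090
  P(H|E) = 0.62929830 / 0.66564090 = 0.9454

Final posterior: 0.9454


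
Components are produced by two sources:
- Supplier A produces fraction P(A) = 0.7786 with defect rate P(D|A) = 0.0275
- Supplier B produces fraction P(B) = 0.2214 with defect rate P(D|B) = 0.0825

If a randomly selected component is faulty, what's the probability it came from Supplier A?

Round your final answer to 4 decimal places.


Let A = from Supplier A, D = faulty

Given:
- P(A) = 0.7786, P(B) = 0.2214
- P(D|A) = 0.0275, P(D|B) = 0.0825

Step 1: Find P(D)
P(D) = P(D|A)P(A) + P(D|B)P(B)
     = 0.0275 × 0.7786 + 0.0825 × 0.2214
     = 0.02141150 + 0.01826550
     = 0.03967700

Step 2: Apply Bayes' theorem
P(A|D) = P(D|A)P(A) / P(D)
       = 0.02141150 / 0.03967700
       = 0.5396


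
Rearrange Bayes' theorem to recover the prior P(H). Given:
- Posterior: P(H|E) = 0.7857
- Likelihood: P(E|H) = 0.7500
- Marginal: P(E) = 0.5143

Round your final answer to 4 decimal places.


From Bayes' theorem: P(H|E) = P(E|H) × P(H) / P(E)

Rearranging for P(H):
P(H) = P(H|E) × P(E) / P(E|H)
     = 0.7857 × 0.5143 / 0.7500
     = 0.40408551 / 0.7500
     = 0.5388


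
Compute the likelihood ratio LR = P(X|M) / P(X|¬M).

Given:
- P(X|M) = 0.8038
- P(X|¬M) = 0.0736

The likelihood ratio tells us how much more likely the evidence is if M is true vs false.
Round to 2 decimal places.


Likelihood Ratio (LR) = P(X|M) / P(X|¬M)

LR = 0.8038 / 0.0736
   = 10.92

The evidence is 10.92 times more likely if M is true than if M is false.
LR > 1, so observing X raises the odds in favor of M.


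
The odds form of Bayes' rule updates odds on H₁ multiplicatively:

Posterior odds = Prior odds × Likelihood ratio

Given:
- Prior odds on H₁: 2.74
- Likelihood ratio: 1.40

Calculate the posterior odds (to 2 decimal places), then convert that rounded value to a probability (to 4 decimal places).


Step 1: Calculate posterior odds
Posterior odds = Prior odds × LR
               = 2.74 × 1.40
               = 3.84

Step 2: Convert to probability
P(H₁|E) = Posterior odds / (1 + Posterior odds)
       = 3.84 / (1 + 3.84)
       = 3.84 / 4.84
       = 0.7934

The evidence increased P(H₁) from 0.7326 to 0.7934.


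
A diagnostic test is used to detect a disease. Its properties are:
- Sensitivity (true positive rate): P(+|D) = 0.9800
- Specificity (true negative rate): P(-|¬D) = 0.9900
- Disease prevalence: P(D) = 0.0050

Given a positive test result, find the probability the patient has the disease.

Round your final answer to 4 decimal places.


Let D = has disease, + = positive test

Given:
- P(D) = 0.0050 (prevalence)
- P(+|D) = 0.9800 (sensitivity)
- P(-|¬D) = 0.9900 (specificity)
- P(+|¬D) = 0.0100 (false positive rate = 1 - specificity)

Step 1: Find P(+)
P(+) = P(+|D)P(D) + P(+|¬D)P(¬D)
     = 0.9800 × 0.0050 + 0.0100 × 0.9950
     = 0.00490000 + 0.00995000
     = 0.01485000

Step 2: Apply Bayes' theorem for P(D|+)
P(D|+) = P(+|D)P(D) / P(+)
       = 0.00490000 / 0.01485000
       = 0.3300


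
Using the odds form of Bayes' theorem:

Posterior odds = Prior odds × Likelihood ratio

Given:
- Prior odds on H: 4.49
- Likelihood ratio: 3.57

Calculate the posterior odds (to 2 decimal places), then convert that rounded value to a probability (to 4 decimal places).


Step 1: Calculate posterior odds
Posterior odds = Prior odds × LR
               = 4.49 × 3.57
               = 16.03

Step 2: Convert to probability
P(H|E) = Posterior odds / (1 + Posterior odds)
       = 16.03 / (1 + 16.03)
       = 16.03 / 17.03
       = 0.9413

The evidence increased P(H) from 0.8179 to 0.9413.


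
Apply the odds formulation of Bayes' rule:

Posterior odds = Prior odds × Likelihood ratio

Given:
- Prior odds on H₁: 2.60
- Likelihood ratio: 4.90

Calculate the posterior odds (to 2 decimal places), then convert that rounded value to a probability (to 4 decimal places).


Step 1: Calculate posterior odds
Posterior odds = Prior odds × LR
               = 2.60 × 4.90
               = 12.74

Step 2: Convert to probability
P(H₁|E) = Posterior odds / (1 + Posterior odds)
       = 12.74 / (1 + 12.74)
       = 12.74 / 13.74
       = 0.9272

The evidence increased P(H₁) from 0.7222 to 0.9272.


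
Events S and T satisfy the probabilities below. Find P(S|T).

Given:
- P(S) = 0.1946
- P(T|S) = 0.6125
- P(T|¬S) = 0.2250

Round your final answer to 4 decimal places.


Bayes' theorem: P(S|T) = P(T|S) × P(S) / P(T)

Step 1: Calculate P(T) using law of total probability
P(T) = P(T|S)P(S) + P(T|¬S)P(¬S)
     = 0.6125 × 0.1946 + 0.2250 × 0.8054
     = 0.11919250 + 0.18121500
     = 0.30040750

Step 2: Apply Bayes' theorem
P(S|T) = P(T|S) × P(S) / P(T)
       = 0.11919250 / 0.30040750
       = 0.3968


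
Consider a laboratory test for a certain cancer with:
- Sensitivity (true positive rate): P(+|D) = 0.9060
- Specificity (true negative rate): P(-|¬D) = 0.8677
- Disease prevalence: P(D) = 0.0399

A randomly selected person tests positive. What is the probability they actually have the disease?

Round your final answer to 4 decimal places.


Let D = has disease, + = positive test

Given:
- P(D) = 0.0399 (prevalence)
- P(+|D) = 0.9060 (sensitivity)
- P(-|¬D) = 0.8677 (specificity)
- P(+|¬D) = 0.1323 (false positive rate = 1 - specificity)

Step 1: Find P(+)
P(+) = P(+|D)P(D) + P(+|¬D)P(¬D)
     = 0.9060 × 0.0399 + 0.1323 × 0.9601
     = 0.03614940 + 0.12702123
     = 0.16317063

Step 2: Apply Bayes' theorem for P(D|+)
P(D|+) = P(+|D)P(D) / P(+)
       = 0.03614940 / 0.16317063
       = 0.2215


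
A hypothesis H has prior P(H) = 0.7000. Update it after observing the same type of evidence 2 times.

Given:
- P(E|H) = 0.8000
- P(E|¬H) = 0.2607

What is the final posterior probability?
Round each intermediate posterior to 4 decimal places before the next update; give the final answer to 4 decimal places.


Sequential Bayesian updating:

Initial prior: P(H) = 0.7000

Update 1:
  P(E) = 0.8000 × 0.7000 + 0.2607 × 0.3000 = 0.56000000 + 0.07821000 = 0.63821000
  P(H|E) = 0.56000000 / 0.63821000 = 0.8775

Update 2:
  P(E) = 0.8000 × 0.8775 + 0.2607 × 0.1225 = 0.70200000 + 0.03193575 = 0.73393575
  P(H|E) = 0.70200000 / 0.73393575 = 0.9565

Final posterior: 0.9565


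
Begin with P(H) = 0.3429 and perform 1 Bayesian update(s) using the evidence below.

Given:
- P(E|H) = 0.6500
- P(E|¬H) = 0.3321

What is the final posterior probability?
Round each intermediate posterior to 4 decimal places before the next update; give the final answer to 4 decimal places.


Sequential Bayesian updating:

Initial prior: P(H) = 0.3429

Update 1:
  P(E) = 0.6500 × 0.3429 + 0.3321 × 0.6571 = 0.22288500 + 0.21822291 = 0.44110791
  P(H|E) = 0.22288500 / 0.44110791 = 0.5053

Final posterior: 0.5053


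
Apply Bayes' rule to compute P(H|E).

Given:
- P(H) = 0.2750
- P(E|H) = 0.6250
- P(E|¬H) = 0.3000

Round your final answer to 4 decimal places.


Bayes' theorem: P(H|E) = P(E|H) × P(H) / P(E)

Step 1: Calculate P(E) using law of total probability
P(E) = P(E|H)P(H) + P(E|¬H)P(¬H)
     = 0.6250 × 0.2750 + 0.3000 × 0.7250
     = 0.17187500 + 0.21750000
     = 0.38937500

Step 2: Apply Bayes' theorem
P(H|E) = P(E|H) × P(H) / P(E)
       = 0.17187500 / 0.38937500
       = 0.4414


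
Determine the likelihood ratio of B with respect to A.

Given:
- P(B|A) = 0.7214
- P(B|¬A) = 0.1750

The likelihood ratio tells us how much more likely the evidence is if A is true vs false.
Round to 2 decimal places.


Likelihood Ratio (LR) = P(B|A) / P(B|¬A)

LR = 0.7214 / 0.1750
   = 4.12

The evidence is 4.12 times more likely if A is true than if A is false.
LR > 1, so observing B raises the odds in favor of A.


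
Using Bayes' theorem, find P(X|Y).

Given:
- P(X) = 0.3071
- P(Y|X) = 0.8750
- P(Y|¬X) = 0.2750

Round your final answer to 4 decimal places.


Bayes' theorem: P(X|Y) = P(Y|X) × P(X) / P(Y)

Step 1: Calculate P(Y) using law of total probability
P(Y) = P(Y|X)P(X) + P(Y|¬X)P(¬X)
     = 0.8750 × 0.3071 + 0.2750 × 0.6929
     = 0.26871250 + 0.19054750
     = 0.45926000

Step 2: Apply Bayes' theorem
P(X|Y) = P(Y|X) × P(X) / P(Y)
       = 0.26871250 / 0.45926000
       = 0.5851


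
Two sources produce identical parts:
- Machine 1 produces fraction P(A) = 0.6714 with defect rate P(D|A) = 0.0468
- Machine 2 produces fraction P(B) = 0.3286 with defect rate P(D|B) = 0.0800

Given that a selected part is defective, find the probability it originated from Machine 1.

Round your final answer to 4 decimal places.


Let A = from Machine 1, D = defective

Given:
- P(A) = 0.6714, P(B) = 0.3286
- P(D|A) = 0.0468, P(D|B) = 0.0800

Step 1: Find P(D)
P(D) = P(D|A)P(A) + P(D|B)P(B)
     = 0.0468 × 0.6714 + 0.0800 × 0.3286
     = 0.03142152 + 0.02628800
     = 0.05770952

Step 2: Apply Bayes' theorem
P(A|D) = P(D|A)P(A) / P(D)
       = 0.03142152 / 0.05770952
       = 0.5445


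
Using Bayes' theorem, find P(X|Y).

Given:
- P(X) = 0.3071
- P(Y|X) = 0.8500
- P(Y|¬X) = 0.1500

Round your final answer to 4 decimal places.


Bayes' theorem: P(X|Y) = P(Y|X) × P(X) / P(Y)

Step 1: Calculate P(Y) using law of total probability
P(Y) = P(Y|X)P(X) + P(Y|¬X)P(¬X)
     = 0.8500 × 0.3071 + 0.1500 × 0.6929
     = 0.26103500 + 0.10393500
     = 0.36497000

Step 2: Apply Bayes' theorem
P(X|Y) = P(Y|X) × P(X) / P(Y)
       = 0.26103500 / 0.36497000
       = 0.7152
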